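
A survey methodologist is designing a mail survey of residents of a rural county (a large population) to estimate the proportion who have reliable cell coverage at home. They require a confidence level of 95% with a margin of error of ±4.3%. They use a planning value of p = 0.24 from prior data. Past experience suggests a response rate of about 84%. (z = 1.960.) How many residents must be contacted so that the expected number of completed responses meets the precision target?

Completed interviews needed: n₀ = 1.960² × 0.1824 / 0.043² ≈ 378.97 → 379.
At an 84% response rate, contacts needed = 379 / 0.84 ≈ 451.19 → 452.

452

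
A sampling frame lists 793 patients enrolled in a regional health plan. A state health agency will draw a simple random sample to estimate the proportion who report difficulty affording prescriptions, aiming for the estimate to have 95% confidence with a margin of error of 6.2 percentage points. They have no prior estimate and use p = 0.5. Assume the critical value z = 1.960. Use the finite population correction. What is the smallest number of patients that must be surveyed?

191

Unadjusted: n₀ = 1.960² × 0.50 × 0.50 / 0.062² ≈ 249.84, so n₀ = 250.
Finite population correction with N = 793: n = n₀ / (1 + (n₀−1)/N) = 250 / (1 + 249/793) = 250 / 1.3140 ≈ 190.26.
Rounding up, n = 191.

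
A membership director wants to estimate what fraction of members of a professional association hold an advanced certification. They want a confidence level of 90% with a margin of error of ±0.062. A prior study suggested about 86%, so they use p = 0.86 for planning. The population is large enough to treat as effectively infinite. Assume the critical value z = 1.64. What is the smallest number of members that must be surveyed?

85

With p = 0.86, p(1−p) = 0.1204.
n = z²·p(1−p)/E² = 1.64² × 0.1204 / 0.062² = 2.6896 × 0.1204 / 0.003844 ≈ 84.24.
Rounding up gives n = 85.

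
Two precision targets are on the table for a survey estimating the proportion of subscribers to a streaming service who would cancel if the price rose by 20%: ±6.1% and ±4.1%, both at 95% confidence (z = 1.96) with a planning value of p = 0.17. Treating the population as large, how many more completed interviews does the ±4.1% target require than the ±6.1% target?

At ±6.1%: n = 1.96² × 0.1411 / 0.061² ≈ 145.67 → 146.
At ±4.1%: n = 1.96² × 0.1411 / 0.041² ≈ 322.46 → 323.
Additional respondents: 323 − 146 = 177.

177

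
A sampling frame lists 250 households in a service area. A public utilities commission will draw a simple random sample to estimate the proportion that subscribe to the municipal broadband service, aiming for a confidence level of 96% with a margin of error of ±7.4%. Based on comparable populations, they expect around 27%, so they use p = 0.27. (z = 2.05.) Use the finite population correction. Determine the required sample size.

95

Unadjusted: n₀ = 2.05² × 0.27 × 0.73 / 0.074² ≈ 151.26, so n₀ = 152.
Finite population correction with N = 250: n = n₀ / (1 + (n₀−1)/N) = 152 / (1 + 151/250) = 152 / 1.6040 ≈ 94.76.
Rounding up, n = 95.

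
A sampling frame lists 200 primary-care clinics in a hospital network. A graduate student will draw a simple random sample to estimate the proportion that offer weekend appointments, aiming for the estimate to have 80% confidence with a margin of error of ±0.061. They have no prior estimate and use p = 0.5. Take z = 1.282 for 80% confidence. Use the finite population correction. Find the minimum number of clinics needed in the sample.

72

Unadjusted: n₀ = 1.282² × 0.50 × 0.50 / 0.061² ≈ 110.42, so n₀ = 111.
Finite population correction with N = 200: n = n₀ / (1 + (n₀−1)/N) = 111 / (1 + 110/200) = 111 / 1.5500 ≈ 71.61.
Rounding up, n = 72.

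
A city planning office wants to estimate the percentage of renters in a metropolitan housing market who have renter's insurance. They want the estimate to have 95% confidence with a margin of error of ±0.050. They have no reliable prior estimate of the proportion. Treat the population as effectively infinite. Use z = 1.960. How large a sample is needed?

385

With no prior estimate, use p = 0.5, giving p(1−p) = 0.25.
n = z²·p(1−p)/E² = 1.960² × 0.2500 / 0.050² = 3.8416 × 0.2500 / 0.002500 ≈ 384.16.
Rounding up gives n = 385.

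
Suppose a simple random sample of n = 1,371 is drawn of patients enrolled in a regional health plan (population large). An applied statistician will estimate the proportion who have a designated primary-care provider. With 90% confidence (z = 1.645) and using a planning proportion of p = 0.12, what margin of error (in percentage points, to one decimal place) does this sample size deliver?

SE(p̂) = √[p(1−p)/n] = √[0.1056/1371] = 0.00878.
E = z × SE = 1.645 × 0.00878 = 0.01444, or 1.4 percentage points.

1.4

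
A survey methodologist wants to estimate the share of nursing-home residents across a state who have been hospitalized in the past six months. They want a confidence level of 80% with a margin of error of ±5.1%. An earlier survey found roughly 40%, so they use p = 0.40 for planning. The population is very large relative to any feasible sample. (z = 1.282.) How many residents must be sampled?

152

With p = 0.40, p(1−p) = 0.2400.
n = z²·p(1−p)/E² = 1.282² × 0.2400 / 0.051² = 1.6435 × 0.2400 / 0.002601 ≈ 151.65.
Rounding up gives n = 152.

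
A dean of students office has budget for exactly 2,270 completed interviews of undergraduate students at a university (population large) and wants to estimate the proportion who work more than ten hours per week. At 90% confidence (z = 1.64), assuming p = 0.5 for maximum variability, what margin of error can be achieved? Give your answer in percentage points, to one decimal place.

SE(p̂) = √[p(1−p)/n] = √[0.2500/2270] = 0.01049.
E = z × SE = 1.64 × 0.01049 = 0.01721, or 1.7 percentage points.

1.7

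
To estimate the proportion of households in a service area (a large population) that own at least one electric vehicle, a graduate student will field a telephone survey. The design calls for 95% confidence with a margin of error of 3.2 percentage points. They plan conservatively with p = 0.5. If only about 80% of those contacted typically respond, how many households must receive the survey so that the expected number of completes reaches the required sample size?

For 95% confidence, z = 1.960.
Completed interviews needed: n₀ = 1.960² × 0.2500 / 0.032² ≈ 937.89 → 938.
At an 80% response rate, contacts needed = 938 / 0.80 ≈ 1172.50 → 1173.

1173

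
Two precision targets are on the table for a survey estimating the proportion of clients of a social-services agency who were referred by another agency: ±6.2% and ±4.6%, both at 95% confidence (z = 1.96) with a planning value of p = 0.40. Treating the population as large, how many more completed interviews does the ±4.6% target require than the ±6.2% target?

196

At ±6.2%: n = 1.96² × 0.2400 / 0.062² ≈ 239.85 → 240.
At ±4.6%: n = 1.96² × 0.2400 / 0.046² ≈ 435.72 → 436.
Additional respondents: 436 − 240 = 196.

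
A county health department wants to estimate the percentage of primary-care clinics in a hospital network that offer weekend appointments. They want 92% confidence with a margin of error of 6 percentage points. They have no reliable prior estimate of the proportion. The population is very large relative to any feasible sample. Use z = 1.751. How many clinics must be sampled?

213

With no prior estimate, use p = 0.5, giving p(1−p) = 0.25.
n = z²·p(1−p)/E² = 1.751² × 0.2500 / 0.060² = 3.0660 × 0.2500 / 0.003600 ≈ 212.92.
Rounding up gives n = 213.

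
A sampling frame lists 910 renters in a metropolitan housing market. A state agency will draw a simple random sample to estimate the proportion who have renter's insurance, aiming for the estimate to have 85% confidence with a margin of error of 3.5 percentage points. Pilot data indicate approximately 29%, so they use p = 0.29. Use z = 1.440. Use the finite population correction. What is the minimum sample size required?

253

Unadjusted: n₀ = 1.440² × 0.29 × 0.71 / 0.035² ≈ 348.53, so n₀ = 349.
Finite population correction with N = 910: n = n₀ / (1 + (n₀−1)/N) = 349 / (1 + 348/910) = 349 / 1.3824 ≈ 252.46.
Rounding up, n = 253.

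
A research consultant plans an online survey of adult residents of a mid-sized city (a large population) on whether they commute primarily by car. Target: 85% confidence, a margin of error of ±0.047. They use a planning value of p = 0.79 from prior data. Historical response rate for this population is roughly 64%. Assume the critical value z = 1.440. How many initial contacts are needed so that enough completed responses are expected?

244

Completed interviews needed: n₀ = 1.440² × 0.1659 / 0.047² ≈ 155.73 → 156.
At a 64% response rate, contacts needed = 156 / 0.64 ≈ 243.75 → 244.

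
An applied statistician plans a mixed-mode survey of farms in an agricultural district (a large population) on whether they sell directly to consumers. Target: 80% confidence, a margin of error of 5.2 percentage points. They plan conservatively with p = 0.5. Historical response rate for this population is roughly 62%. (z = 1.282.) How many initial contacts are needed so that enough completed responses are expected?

Completed interviews needed: n₀ = 1.282² × 0.2500 / 0.052² ≈ 151.95 → 152.
At a 62% response rate, contacts needed = 152 / 0.62 ≈ 245.16 → 246.

246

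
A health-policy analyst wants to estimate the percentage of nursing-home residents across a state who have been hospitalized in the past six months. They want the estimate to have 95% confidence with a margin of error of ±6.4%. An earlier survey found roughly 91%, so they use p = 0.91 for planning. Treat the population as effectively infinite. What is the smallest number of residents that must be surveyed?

For 95% confidence, z = 1.960.
With p = 0.91, p(1−p) = 0.0819.
n = z²·p(1−p)/E² = 1.960² × 0.0819 / 0.064² = 3.8416 × 0.0819 / 0.004096 ≈ 76.81.
Rounding up gives n = 77.

77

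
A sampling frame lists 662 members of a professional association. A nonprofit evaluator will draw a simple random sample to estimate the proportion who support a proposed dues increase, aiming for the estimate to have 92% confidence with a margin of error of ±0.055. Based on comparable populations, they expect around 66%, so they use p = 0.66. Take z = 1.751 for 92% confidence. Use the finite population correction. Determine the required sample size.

Unadjusted: n₀ = 1.751² × 0.66 × 0.34 / 0.055² ≈ 227.44, so n₀ = 228.
Finite population correction with N = 662: n = n₀ / (1 + (n₀−1)/N) = 228 / (1 + 227/662) = 228 / 1.3429 ≈ 169.78.
Rounding up, n = 170.

170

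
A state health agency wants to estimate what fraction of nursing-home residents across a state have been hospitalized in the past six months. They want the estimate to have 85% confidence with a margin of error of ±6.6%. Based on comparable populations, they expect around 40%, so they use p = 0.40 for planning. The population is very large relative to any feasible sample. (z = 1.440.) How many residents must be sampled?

115

With p = 0.40, p(1−p) = 0.2400.
n = z²·p(1−p)/E² = 1.440² × 0.2400 / 0.066² = 2.0736 × 0.2400 / 0.004356 ≈ 114.25.
Rounding up gives n = 115.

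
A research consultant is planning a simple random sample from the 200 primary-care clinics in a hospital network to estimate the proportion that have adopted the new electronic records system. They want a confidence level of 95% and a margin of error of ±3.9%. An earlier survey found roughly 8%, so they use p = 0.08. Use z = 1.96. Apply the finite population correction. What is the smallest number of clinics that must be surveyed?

Unadjusted: n₀ = 1.96² × 0.08 × 0.92 / 0.039² ≈ 185.89, so n₀ = 186.
Finite population correction with N = 200: n = n₀ / (1 + (n₀−1)/N) = 186 / (1 + 185/200) = 186 / 1.9250 ≈ 96.62.
Rounding up, n = 97.

97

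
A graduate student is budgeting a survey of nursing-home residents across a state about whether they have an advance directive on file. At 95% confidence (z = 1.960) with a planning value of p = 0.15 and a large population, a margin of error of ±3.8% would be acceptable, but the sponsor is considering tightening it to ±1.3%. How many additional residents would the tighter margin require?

At ±3.8%: n = 1.960² × 0.1275 / 0.038² ≈ 339.20 → 340.
At ±1.3%: n = 1.960² × 0.1275 / 0.013² ≈ 2898.25 → 2899.
Additional respondents: 2899 − 340 = 2559.

2559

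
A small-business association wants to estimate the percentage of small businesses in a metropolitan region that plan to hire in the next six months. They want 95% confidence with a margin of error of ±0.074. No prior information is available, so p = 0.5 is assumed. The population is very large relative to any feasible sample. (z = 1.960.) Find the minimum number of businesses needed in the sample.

With p = 0.5, p(1−p) = 0.25.
n = z²·p(1−p)/E² = 1.960² × 0.2500 / 0.074² = 3.8416 × 0.2500 / 0.005476 ≈ 175.38.
Rounding up gives n = 176.

176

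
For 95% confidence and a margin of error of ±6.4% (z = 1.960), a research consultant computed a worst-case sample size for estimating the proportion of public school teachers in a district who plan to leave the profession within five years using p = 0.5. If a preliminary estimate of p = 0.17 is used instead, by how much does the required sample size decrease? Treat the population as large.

102

Conservative (p = 0.5): n = 1.960² × 0.25 / 0.064² ≈ 234.47 → 235.
Using p = 0.17: p(1−p) = 0.1411, so n = 1.960² × 0.1411 / 0.064² ≈ 132.34 → 133.
Reduction: 235 − 133 = 102.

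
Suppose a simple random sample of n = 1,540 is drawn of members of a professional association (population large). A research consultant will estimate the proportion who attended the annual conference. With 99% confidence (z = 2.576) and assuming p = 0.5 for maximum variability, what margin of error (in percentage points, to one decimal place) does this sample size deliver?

3.3

SE(p̂) = √[p(1−p)/n] = √[0.2500/1540] = 0.01274.
E = z × SE = 2.576 × 0.01274 = 0.03282, or 3.3 percentage points.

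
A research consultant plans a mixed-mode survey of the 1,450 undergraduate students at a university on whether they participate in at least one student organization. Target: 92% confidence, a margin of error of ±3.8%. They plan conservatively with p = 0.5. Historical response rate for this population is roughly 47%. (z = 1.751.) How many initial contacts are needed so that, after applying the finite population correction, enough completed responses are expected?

Completed interviews needed (unadjusted): n₀ = 1.751² × 0.2500 / 0.038² ≈ 530.82 → 531.
FPC for N = 1,450: n = 531 / (1 + 530/1450) = 531 / 1.3655 ≈ 388.86 → 389.
At a 47% response rate, contacts needed = 389 / 0.47 ≈ 827.66 → 828.

828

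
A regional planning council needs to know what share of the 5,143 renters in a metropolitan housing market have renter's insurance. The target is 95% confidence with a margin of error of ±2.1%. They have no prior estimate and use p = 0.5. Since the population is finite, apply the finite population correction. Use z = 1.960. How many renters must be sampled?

1531

Unadjusted: n₀ = 1.960² × 0.50 × 0.50 / 0.021² ≈ 2177.78, so n₀ = 2178.
Finite population correction with N = 5,143: n = n₀ / (1 + (n₀−1)/N) = 2178 / (1 + 2177/5143) = 2178 / 1.4233 ≈ 1530.25.
Rounding up, n = 1531.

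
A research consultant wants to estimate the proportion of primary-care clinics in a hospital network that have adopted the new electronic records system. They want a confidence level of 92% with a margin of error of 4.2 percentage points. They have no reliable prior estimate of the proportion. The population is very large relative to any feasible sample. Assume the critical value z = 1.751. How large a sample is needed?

With no prior estimate, use p = 0.5, giving p(1−p) = 0.25.
n = z²·p(1−p)/E² = 1.751² × 0.2500 / 0.042² = 3.0660 × 0.2500 / 0.001764 ≈ 434.52.
Rounding up gives n = 435.

435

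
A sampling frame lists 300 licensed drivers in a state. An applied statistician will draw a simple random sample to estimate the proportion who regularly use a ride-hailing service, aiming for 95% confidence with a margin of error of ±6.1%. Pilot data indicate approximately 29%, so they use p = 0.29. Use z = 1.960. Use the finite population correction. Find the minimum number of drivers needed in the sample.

Unadjusted: n₀ = 1.960² × 0.29 × 0.71 / 0.061² ≈ 212.57, so n₀ = 213.
Finite population correction with N = 300: n = n₀ / (1 + (n₀−1)/N) = 213 / (1 + 212/300) = 213 / 1.7067 ≈ 124.80.
Rounding up, n = 125.

125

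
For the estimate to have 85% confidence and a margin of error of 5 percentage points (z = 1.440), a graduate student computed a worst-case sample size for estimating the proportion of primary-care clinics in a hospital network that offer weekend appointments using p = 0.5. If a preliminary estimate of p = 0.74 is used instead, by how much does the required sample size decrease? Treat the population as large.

48

Conservative (p = 0.5): n = 1.440² × 0.25 / 0.050² ≈ 207.36 → 208.
Using p = 0.74: p(1−p) = 0.1924, so n = 1.440² × 0.1924 / 0.050² ≈ 159.58 → 160.
Reduction: 208 − 160 = 48.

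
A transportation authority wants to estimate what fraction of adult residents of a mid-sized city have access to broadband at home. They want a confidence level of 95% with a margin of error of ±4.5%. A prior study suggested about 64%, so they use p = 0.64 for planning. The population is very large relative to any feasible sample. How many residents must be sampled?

For 95% confidence, z = 1.960.
With p = 0.64, p(1−p) = 0.2304.
n = z²·p(1−p)/E² = 1.960² × 0.2304 / 0.045² = 3.8416 × 0.2304 / 0.002025 ≈ 437.09.
Rounding up gives n = 438.

438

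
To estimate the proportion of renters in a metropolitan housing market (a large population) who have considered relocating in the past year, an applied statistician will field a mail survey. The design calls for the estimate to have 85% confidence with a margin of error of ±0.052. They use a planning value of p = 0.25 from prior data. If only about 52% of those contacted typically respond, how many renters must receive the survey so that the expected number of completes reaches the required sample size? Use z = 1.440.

277

Completed interviews needed: n₀ = 1.440² × 0.1875 / 0.052² ≈ 143.79 → 144.
At a 52% response rate, contacts needed = 144 / 0.52 ≈ 276.92 → 277.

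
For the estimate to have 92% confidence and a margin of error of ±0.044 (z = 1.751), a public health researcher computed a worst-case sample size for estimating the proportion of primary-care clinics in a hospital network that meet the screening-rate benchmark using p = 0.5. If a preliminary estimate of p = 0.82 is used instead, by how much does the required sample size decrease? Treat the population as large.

162

Conservative (p = 0.5): n = 1.751² × 0.25 / 0.044² ≈ 395.92 → 396.
Using p = 0.82: p(1−p) = 0.1476, so n = 1.751² × 0.1476 / 0.044² ≈ 233.75 → 234.
Reduction: 396 − 234 = 162.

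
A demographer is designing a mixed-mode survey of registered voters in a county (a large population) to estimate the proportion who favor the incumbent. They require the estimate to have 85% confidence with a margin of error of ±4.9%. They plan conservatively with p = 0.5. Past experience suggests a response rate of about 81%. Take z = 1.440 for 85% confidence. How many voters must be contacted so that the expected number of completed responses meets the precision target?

267

Completed interviews needed: n₀ = 1.440² × 0.2500 / 0.049² ≈ 215.91 → 216.
At an 81% response rate, contacts needed = 216 / 0.81 ≈ 266.67 → 267.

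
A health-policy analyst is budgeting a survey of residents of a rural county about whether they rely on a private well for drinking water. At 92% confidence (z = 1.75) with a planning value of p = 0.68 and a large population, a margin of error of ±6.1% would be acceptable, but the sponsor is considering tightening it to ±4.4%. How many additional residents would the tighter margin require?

At ±6.1%: n = 1.75² × 0.2176 / 0.061² ≈ 179.09 → 180.
At ±4.4%: n = 1.75² × 0.2176 / 0.044² ≈ 344.21 → 345.
Additional respondents: 345 − 180 = 165.

165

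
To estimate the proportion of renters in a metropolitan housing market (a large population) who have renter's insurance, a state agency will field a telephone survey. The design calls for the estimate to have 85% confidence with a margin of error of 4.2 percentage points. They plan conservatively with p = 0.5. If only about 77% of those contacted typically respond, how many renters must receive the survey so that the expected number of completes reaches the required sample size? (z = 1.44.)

Completed interviews needed: n₀ = 1.44² × 0.2500 / 0.042² ≈ 293.88 → 294.
At a 77% response rate, contacts needed = 294 / 0.77 ≈ 381.82 → 382.

382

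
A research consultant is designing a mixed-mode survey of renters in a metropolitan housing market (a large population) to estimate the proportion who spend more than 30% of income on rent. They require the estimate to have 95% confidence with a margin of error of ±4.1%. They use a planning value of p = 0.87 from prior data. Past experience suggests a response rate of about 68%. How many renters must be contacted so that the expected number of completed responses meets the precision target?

For 95% confidence, z = 1.960.
Completed interviews needed: n₀ = 1.960² × 0.1131 / 0.041² ≈ 258.47 → 259.
At a 68% response rate, contacts needed = 259 / 0.68 ≈ 380.88 → 381.

381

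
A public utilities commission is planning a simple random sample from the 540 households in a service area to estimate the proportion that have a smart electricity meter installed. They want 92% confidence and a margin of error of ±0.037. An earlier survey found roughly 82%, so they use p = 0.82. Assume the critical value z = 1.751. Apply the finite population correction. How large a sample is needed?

206

Unadjusted: n₀ = 1.751² × 0.82 × 0.18 / 0.037² ≈ 330.56, so n₀ = 331.
Finite population correction with N = 540: n = n₀ / (1 + (n₀−1)/N) = 331 / (1 + 330/540) = 331 / 1.6111 ≈ 205.45.
Rounding up, n = 206.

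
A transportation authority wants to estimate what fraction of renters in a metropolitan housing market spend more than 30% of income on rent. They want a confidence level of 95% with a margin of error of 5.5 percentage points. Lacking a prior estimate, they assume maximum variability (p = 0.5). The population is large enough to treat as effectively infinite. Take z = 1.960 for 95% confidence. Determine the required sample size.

318

With p = 0.5, p(1−p) = 0.25.
n = z²·p(1−p)/E² = 1.960² × 0.2500 / 0.055² = 3.8416 × 0.2500 / 0.003025 ≈ 317.49.
Rounding up gives n = 318.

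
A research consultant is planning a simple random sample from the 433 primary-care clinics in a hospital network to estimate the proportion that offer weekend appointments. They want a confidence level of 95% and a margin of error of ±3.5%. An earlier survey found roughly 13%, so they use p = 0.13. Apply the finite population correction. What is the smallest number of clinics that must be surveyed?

196

For 95% confidence, z = 1.96.
Unadjusted: n₀ = 1.96² × 0.13 × 0.87 / 0.035² ≈ 354.68, so n₀ = 355.
Finite population correction with N = 433: n = n₀ / (1 + (n₀−1)/N) = 355 / (1 + 354/433) = 355 / 1.8176 ≈ 195.32.
Rounding up, n = 196.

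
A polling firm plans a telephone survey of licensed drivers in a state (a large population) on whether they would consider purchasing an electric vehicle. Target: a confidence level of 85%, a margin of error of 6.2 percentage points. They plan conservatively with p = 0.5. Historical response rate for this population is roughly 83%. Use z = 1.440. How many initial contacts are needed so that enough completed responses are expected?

163

Completed interviews needed: n₀ = 1.440² × 0.2500 / 0.062² ≈ 134.86 → 135.
At an 83% response rate, contacts needed = 135 / 0.83 ≈ 162.65 → 163.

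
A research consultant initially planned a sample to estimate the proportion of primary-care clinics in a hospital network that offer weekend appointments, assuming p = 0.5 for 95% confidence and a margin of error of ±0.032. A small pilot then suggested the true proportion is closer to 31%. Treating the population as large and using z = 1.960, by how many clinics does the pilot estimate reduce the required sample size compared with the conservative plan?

135

Conservative (p = 0.5): n = 1.960² × 0.25 / 0.032² ≈ 937.89 → 938.
Using p = 0.31: p(1−p) = 0.2139, so n = 1.960² × 0.2139 / 0.032² ≈ 802.46 → 803.
Reduction: 938 − 803 = 135.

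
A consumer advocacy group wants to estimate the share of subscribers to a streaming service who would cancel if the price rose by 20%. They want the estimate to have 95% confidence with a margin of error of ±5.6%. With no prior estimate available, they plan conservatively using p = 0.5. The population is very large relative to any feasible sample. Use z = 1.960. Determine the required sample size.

With p = 0.5, p(1−p) = 0.25.
n = z²·p(1−p)/E² = 1.960² × 0.2500 / 0.056² = 3.8416 × 0.2500 / 0.003136 ≈ 306.25.
Rounding up gives n = 307.

307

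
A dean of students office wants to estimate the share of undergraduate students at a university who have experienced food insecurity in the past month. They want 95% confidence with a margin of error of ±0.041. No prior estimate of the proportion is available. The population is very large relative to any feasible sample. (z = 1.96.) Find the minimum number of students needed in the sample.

572

With no prior estimate, use p = 0.5, giving p(1−p) = 0.25.
n = z²·p(1−p)/E² = 1.96² × 0.2500 / 0.041² = 3.8416 × 0.2500 / 0.001681 ≈ 571.33.
Rounding up gives n = 572.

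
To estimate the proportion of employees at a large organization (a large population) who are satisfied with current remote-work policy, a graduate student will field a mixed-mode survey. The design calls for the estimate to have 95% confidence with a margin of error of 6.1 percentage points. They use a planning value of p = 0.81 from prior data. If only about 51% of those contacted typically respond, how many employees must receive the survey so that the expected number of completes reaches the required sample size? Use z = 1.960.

Completed interviews needed: n₀ = 1.960² × 0.1539 / 0.061² ≈ 158.89 → 159.
At a 51% response rate, contacts needed = 159 / 0.51 ≈ 311.76 → 312.

312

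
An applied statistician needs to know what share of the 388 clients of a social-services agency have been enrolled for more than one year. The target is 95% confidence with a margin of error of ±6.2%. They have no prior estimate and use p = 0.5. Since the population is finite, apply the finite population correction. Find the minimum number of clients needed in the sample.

153

For 95% confidence, z = 1.960.
Unadjusted: n₀ = 1.960² × 0.50 × 0.50 / 0.062² ≈ 249.84, so n₀ = 250.
Finite population correction with N = 388: n = n₀ / (1 + (n₀−1)/N) = 250 / (1 + 249/388) = 250 / 1.6418 ≈ 152.28.
Rounding up, n = 153.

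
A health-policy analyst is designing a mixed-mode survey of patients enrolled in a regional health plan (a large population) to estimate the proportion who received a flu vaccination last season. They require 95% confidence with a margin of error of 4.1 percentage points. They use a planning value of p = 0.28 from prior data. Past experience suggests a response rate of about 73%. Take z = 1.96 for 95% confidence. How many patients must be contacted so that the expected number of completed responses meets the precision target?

632

Completed interviews needed: n₀ = 1.96² × 0.2016 / 0.041² ≈ 460.72 → 461.
At a 73% response rate, contacts needed = 461 / 0.73 ≈ 631.51 → 632.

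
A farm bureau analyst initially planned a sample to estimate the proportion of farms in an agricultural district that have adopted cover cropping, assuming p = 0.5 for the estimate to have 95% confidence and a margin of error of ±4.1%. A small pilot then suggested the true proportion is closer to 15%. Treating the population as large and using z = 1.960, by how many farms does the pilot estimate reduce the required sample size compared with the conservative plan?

Conservative (p = 0.5): n = 1.960² × 0.25 / 0.041² ≈ 571.33 → 572.
Using p = 0.15: p(1−p) = 0.1275, so n = 1.960² × 0.1275 / 0.041² ≈ 291.38 → 292.
Reduction: 572 − 292 = 280.

280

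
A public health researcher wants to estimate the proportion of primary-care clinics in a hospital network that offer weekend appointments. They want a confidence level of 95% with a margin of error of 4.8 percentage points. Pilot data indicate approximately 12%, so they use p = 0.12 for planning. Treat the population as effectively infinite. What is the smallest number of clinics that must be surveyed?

177

For 95% confidence, z = 1.960.
With p = 0.12, p(1−p) = 0.1056.
n = z²·p(1−p)/E² = 1.960² × 0.1056 / 0.048² = 3.8416 × 0.1056 / 0.002304 ≈ 176.07.
Rounding up gives n = 177.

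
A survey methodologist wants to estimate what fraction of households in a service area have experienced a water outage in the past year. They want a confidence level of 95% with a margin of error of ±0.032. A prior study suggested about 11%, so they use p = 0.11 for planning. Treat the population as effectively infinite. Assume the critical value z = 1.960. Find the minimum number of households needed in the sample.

368

With p = 0.11, p(1−p) = 0.0979.
n = z²·p(1−p)/E² = 1.960² × 0.0979 / 0.032² = 3.8416 × 0.0979 / 0.001024 ≈ 367.28.
Rounding up gives n = 368.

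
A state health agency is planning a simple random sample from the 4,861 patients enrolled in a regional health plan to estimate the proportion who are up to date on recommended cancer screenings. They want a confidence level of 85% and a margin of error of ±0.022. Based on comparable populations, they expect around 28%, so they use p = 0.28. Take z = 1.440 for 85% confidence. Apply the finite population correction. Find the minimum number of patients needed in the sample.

734

Unadjusted: n₀ = 1.440² × 0.28 × 0.72 / 0.022² ≈ 863.71, so n₀ = 864.
Finite population correction with N = 4,861: n = n₀ / (1 + (n₀−1)/N) = 864 / (1 + 863/4861) = 864 / 1.1775 ≈ 733.74.
Rounding up, n = 734.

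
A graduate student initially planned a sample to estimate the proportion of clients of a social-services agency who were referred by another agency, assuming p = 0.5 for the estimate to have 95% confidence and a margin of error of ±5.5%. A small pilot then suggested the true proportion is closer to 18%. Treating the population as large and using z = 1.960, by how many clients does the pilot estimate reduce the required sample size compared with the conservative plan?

Conservative (p = 0.5): n = 1.960² × 0.25 / 0.055² ≈ 317.49 → 318.
Using p = 0.18: p(1−p) = 0.1476, so n = 1.960² × 0.1476 / 0.055² ≈ 187.44 → 188.
Reduction: 318 − 188 = 130.

130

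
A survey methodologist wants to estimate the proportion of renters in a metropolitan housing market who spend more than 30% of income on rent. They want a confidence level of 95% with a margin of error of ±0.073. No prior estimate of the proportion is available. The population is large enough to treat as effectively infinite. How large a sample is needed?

For 95% confidence, z = 1.960.
With no prior estimate, use p = 0.5, giving p(1−p) = 0.25.
n = z²·p(1−p)/E² = 1.960² × 0.2500 / 0.073² = 3.8416 × 0.2500 / 0.005329 ≈ 180.22.
Rounding up gives n = 181.

181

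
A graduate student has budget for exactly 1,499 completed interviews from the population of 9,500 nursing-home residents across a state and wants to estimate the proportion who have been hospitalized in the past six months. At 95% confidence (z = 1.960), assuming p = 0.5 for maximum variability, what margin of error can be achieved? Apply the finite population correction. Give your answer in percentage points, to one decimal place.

Finite-population factor: (N−n)/(N−1) = (9500−1499)/(9500−1) = 0.8423.
SE(p̂) = √[p(1−p)/n · (N−n)/(N−1)] = √[0.2500/1499 × 0.8423] = 0.01185.
E = z × SE = 1.960 × 0.01185 = 0.02323 ≈ 2.3 percentage points.

2.3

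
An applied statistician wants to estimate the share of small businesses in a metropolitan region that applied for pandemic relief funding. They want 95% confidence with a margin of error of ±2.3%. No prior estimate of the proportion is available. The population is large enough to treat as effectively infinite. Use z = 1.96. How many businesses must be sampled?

With no prior estimate, use p = 0.5, giving p(1−p) = 0.25.
n = z²·p(1−p)/E² = 1.96² × 0.2500 / 0.023² = 3.8416 × 0.2500 / 0.000529 ≈ 1815.50.
Rounding up gives n = 1816.

1816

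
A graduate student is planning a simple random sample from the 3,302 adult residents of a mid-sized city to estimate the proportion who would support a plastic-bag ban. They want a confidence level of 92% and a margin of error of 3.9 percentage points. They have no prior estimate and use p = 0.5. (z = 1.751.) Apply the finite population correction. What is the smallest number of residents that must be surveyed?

Unadjusted: n₀ = 1.751² × 0.50 × 0.50 / 0.039² ≈ 503.94, so n₀ = 504.
Finite population correction with N = 3,302: n = n₀ / (1 + (n₀−1)/N) = 504 / (1 + 503/3302) = 504 / 1.1523 ≈ 437.37.
Rounding up, n = 438.

438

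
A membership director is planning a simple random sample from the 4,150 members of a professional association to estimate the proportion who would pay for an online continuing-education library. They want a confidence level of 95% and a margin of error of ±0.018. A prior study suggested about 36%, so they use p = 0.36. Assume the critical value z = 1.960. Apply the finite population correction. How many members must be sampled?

Unadjusted: n₀ = 1.960² × 0.36 × 0.64 / 0.018² ≈ 2731.80, so n₀ = 2732.
Finite population correction with N = 4,150: n = n₀ / (1 + (n₀−1)/N) = 2732 / (1 + 2731/4150) = 2732 / 1.6581 ≈ 1647.70.
Rounding up, n = 1648.

1648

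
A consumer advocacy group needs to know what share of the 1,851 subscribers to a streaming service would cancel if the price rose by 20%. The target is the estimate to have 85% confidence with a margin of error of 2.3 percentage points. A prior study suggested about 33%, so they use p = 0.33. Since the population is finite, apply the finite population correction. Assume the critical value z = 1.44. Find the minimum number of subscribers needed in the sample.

591

Unadjusted: n₀ = 1.44² × 0.33 × 0.67 / 0.023² ≈ 866.68, so n₀ = 867.
Finite population correction with N = 1,851: n = n₀ / (1 + (n₀−1)/N) = 867 / (1 + 866/1851) = 867 / 1.4679 ≈ 590.66.
Rounding up, n = 591.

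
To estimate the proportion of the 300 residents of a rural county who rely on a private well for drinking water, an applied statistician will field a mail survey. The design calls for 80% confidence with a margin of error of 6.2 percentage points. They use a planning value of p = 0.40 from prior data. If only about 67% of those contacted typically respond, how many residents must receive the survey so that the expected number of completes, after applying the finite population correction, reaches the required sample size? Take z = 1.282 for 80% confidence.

115

Completed interviews needed (unadjusted): n₀ = 1.282² × 0.2400 / 0.062² ≈ 102.61 → 103.
FPC for N = 300: n = 103 / (1 + 102/300) = 103 / 1.3400 ≈ 76.87 → 77.
At a 67% response rate, contacts needed = 77 / 0.67 ≈ 114.93 → 115.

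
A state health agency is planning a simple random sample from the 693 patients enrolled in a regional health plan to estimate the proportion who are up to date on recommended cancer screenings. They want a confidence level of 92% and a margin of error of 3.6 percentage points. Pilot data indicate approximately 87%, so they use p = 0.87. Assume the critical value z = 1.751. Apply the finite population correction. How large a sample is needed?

194

Unadjusted: n₀ = 1.751² × 0.87 × 0.13 / 0.036² ≈ 267.57, so n₀ = 268.
Finite population correction with N = 693: n = n₀ / (1 + (n₀−1)/N) = 268 / (1 + 267/693) = 268 / 1.3853 ≈ 193.46.
Rounding up, n = 194.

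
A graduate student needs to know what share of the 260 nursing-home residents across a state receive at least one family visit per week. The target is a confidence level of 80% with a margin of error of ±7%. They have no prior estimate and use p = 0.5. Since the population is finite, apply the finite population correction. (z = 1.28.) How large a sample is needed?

64

Unadjusted: n₀ = 1.28² × 0.50 × 0.50 / 0.070² ≈ 83.59, so n₀ = 84.
Finite population correction with N = 260: n = n₀ / (1 + (n₀−1)/N) = 84 / (1 + 83/260) = 84 / 1.3192 ≈ 63.67.
Rounding up, n = 64.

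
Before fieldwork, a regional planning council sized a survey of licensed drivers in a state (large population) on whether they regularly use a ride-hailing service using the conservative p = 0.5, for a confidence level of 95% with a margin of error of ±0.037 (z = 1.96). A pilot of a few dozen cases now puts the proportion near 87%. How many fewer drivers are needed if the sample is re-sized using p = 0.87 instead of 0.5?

384

Conservative (p = 0.5): n = 1.96² × 0.25 / 0.037² ≈ 701.53 → 702.
Using p = 0.87: p(1−p) = 0.1131, so n = 1.96² × 0.1131 / 0.037² ≈ 317.37 → 318.
Reduction: 702 − 318 = 384.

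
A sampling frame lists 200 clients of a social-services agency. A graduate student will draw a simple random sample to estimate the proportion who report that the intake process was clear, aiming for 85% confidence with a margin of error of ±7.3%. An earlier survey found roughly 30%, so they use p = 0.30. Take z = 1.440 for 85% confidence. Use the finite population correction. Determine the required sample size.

59

Unadjusted: n₀ = 1.440² × 0.30 × 0.70 / 0.073² ≈ 81.71, so n₀ = 82.
Finite population correction with N = 200: n = n₀ / (1 + (n₀−1)/N) = 82 / (1 + 81/200) = 82 / 1.4050 ≈ 58.36.
Rounding up, n = 59.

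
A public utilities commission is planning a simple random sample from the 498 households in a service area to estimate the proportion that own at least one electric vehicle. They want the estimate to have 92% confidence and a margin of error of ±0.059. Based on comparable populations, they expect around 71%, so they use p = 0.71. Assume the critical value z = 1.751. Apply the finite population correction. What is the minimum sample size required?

Unadjusted: n₀ = 1.751² × 0.71 × 0.29 / 0.059² ≈ 181.35, so n₀ = 182.
Finite population correction with N = 498: n = n₀ / (1 + (n₀−1)/N) = 182 / (1 + 181/498) = 182 / 1.3635 ≈ 133.48.
Rounding up, n = 134.

134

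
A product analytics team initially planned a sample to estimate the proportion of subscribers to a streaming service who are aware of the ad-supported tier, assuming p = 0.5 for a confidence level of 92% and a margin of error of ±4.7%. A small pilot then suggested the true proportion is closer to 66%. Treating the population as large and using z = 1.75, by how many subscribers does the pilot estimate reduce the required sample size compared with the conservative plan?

35

Conservative (p = 0.5): n = 1.75² × 0.25 / 0.047² ≈ 346.59 → 347.
Using p = 0.66: p(1−p) = 0.2244, so n = 1.75² × 0.2244 / 0.047² ≈ 311.10 → 312.
Reduction: 347 − 312 = 35.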